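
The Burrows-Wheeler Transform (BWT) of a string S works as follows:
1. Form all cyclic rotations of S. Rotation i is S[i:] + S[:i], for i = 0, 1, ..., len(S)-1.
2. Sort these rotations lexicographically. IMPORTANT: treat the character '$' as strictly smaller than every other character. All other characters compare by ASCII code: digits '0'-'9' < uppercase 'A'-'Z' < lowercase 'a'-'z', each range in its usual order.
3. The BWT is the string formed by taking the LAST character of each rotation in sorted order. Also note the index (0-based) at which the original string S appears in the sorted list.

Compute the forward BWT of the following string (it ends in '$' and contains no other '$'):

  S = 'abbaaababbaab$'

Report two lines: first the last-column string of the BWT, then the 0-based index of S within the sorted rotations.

Answer: bbbaaa$babbaaa
6

Derivation:
All 14 rotations (rotation i = S[i:]+S[:i]):
  rot[0] = abbaaababbaab$
  rot[1] = bbaaababbaab$a
  rot[2] = baaababbaab$ab
  rot[3] = aaababbaab$abb
  rot[4] = aababbaab$abba
  rot[5] = ababbaab$abbaa
  rot[6] = babbaab$abbaaa
  rot[7] = abbaab$abbaaab
  rot[8] = bbaab$abbaaaba
  rot[9] = baab$abbaaabab
  rot[10] = aab$abbaaababb
  rot[11] = ab$abbaaababba
  rot[12] = b$abbaaababbaa
  rot[13] = $abbaaababbaab
Sorted (with $ < everything):
  sorted[0] = $abbaaababbaab  (last char: 'b')
  sorted[1] = aaababbaab$abb  (last char: 'b')
  sorted[2] = aab$abbaaababb  (last char: 'b')
  sorted[3] = aababbaab$abba  (last char: 'a')
  sorted[4] = ab$abbaaababba  (last char: 'a')
  sorted[5] = ababbaab$abbaa  (last char: 'a')
  sorted[6] = abbaaababbaab$  (last char: '$')
  sorted[7] = abbaab$abbaaab  (last char: 'b')
  sorted[8] = b$abbaaababbaa  (last char: 'a')
  sorted[9] = baaababbaab$ab  (last char: 'b')
  sorted[10] = baab$abbaaabab  (last char: 'b')
  sorted[11] = babbaab$abbaaa  (last char: 'a')
  sorted[12] = bbaaababbaab$a  (last char: 'a')
  sorted[13] = bbaab$abbaaaba  (last char: 'a')
Last column: bbbaaa$babbaaa
Original string S is at sorted index 6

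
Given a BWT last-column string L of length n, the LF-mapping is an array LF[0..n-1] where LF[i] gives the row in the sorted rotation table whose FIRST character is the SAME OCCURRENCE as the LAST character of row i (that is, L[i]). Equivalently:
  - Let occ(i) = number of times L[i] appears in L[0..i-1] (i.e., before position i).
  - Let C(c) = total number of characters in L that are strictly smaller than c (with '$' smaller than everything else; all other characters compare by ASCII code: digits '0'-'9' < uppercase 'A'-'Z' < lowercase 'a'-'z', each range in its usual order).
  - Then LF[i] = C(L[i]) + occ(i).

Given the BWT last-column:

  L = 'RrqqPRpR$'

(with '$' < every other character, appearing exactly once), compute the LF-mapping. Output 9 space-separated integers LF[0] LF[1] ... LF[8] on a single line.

Answer: 2 8 6 7 1 3 5 4 0

Derivation:
Char counts: '$':1, 'P':1, 'R':3, 'p':1, 'q':2, 'r':1
C (first-col start): C('$')=0, C('P')=1, C('R')=2, C('p')=5, C('q')=6, C('r')=8
L[0]='R': occ=0, LF[0]=C('R')+0=2+0=2
L[1]='r': occ=0, LF[1]=C('r')+0=8+0=8
L[2]='q': occ=0, LF[2]=C('q')+0=6+0=6
L[3]='q': occ=1, LF[3]=C('q')+1=6+1=7
L[4]='P': occ=0, LF[4]=C('P')+0=1+0=1
L[5]='R': occ=1, LF[5]=C('R')+1=2+1=3
L[6]='p': occ=0, LF[6]=C('p')+0=5+0=5
L[7]='R': occ=2, LF[7]=C('R')+2=2+2=4
L[8]='$': occ=0, LF[8]=C('$')+0=0+0=0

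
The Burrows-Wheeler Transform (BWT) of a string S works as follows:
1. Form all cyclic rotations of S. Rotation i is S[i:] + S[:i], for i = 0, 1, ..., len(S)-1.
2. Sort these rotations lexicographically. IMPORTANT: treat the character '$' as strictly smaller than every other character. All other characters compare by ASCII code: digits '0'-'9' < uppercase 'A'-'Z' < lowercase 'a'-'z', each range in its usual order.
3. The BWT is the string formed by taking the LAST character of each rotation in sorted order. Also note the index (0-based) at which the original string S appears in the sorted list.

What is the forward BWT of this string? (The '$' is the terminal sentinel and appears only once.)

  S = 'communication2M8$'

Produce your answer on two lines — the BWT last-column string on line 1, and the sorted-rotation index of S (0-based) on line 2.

All 17 rotations (rotation i = S[i:]+S[:i]):
  rot[0] = communication2M8$
  rot[1] = ommunication2M8$c
  rot[2] = mmunication2M8$co
  rot[3] = munication2M8$com
  rot[4] = unication2M8$comm
  rot[5] = nication2M8$commu
  rot[6] = ication2M8$commun
  rot[7] = cation2M8$communi
  rot[8] = ation2M8$communic
  rot[9] = tion2M8$communica
  rot[10] = ion2M8$communicat
  rot[11] = on2M8$communicati
  rot[12] = n2M8$communicatio
  rot[13] = 2M8$communication
  rot[14] = M8$communication2
  rot[15] = 8$communication2M
  rot[16] = $communication2M8
Sorted (with $ < everything):
  sorted[0] = $communication2M8  (last char: '8')
  sorted[1] = 2M8$communication  (last char: 'n')
  sorted[2] = 8$communication2M  (last char: 'M')
  sorted[3] = M8$communication2  (last char: '2')
  sorted[4] = ation2M8$communic  (last char: 'c')
  sorted[5] = cation2M8$communi  (last char: 'i')
  sorted[6] = communication2M8$  (last char: '$')
  sorted[7] = ication2M8$commun  (last char: 'n')
  sorted[8] = ion2M8$communicat  (last char: 't')
  sorted[9] = mmunication2M8$co  (last char: 'o')
  sorted[10] = munication2M8$com  (last char: 'm')
  sorted[11] = n2M8$communicatio  (last char: 'o')
  sorted[12] = nication2M8$commu  (last char: 'u')
  sorted[13] = ommunication2M8$c  (last char: 'c')
  sorted[14] = on2M8$communicati  (last char: 'i')
  sorted[15] = tion2M8$communica  (last char: 'a')
  sorted[16] = unication2M8$comm  (last char: 'm')
Last column: 8nM2ci$ntomouciam
Original string S is at sorted index 6

Answer: 8nM2ci$ntomouciam
6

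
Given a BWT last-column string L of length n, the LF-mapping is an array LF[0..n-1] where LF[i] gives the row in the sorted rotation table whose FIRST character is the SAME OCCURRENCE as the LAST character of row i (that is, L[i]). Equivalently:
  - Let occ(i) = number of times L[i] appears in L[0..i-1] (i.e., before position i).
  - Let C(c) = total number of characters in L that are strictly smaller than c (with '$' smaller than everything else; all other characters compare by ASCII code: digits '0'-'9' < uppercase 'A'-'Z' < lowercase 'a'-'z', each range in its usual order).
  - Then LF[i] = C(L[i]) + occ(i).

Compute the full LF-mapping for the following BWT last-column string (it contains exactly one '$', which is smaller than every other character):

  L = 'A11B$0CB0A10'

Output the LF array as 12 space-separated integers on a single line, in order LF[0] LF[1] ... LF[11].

Char counts: '$':1, '0':3, '1':3, 'A':2, 'B':2, 'C':1
C (first-col start): C('$')=0, C('0')=1, C('1')=4, C('A')=7, C('B')=9, C('C')=11
L[0]='A': occ=0, LF[0]=C('A')+0=7+0=7
L[1]='1': occ=0, LF[1]=C('1')+0=4+0=4
L[2]='1': occ=1, LF[2]=C('1')+1=4+1=5
L[3]='B': occ=0, LF[3]=C('B')+0=9+0=9
L[4]='$': occ=0, LF[4]=C('$')+0=0+0=0
L[5]='0': occ=0, LF[5]=C('0')+0=1+0=1
L[6]='C': occ=0, LF[6]=C('C')+0=11+0=11
L[7]='B': occ=1, LF[7]=C('B')+1=9+1=10
L[8]='0': occ=1, LF[8]=C('0')+1=1+1=2
L[9]='A': occ=1, LF[9]=C('A')+1=7+1=8
L[10]='1': occ=2, LF[10]=C('1')+2=4+2=6
L[11]='0': occ=2, LF[11]=C('0')+2=1+2=3

Answer: 7 4 5 9 0 1 11 10 2 8 6 3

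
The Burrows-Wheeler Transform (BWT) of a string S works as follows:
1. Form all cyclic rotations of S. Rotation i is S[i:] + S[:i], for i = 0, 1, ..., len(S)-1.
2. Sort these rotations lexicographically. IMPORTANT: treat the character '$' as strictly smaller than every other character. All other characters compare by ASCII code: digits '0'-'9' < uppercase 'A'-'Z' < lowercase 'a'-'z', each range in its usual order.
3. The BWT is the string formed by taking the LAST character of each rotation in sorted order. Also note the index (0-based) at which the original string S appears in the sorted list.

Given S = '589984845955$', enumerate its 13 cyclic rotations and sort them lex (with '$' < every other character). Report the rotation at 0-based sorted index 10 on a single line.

All 13 rotations (rotation i = S[i:]+S[:i]):
  rot[0] = 589984845955$
  rot[1] = 89984845955$5
  rot[2] = 9984845955$58
  rot[3] = 984845955$589
  rot[4] = 84845955$5899
  rot[5] = 4845955$58998
  rot[6] = 845955$589984
  rot[7] = 45955$5899848
  rot[8] = 5955$58998484
  rot[9] = 955$589984845
  rot[10] = 55$5899848459
  rot[11] = 5$58998484595
  rot[12] = $589984845955
Sorted (with $ < everything):
  sorted[0] = $589984845955
  sorted[1] = 45955$5899848
  sorted[2] = 4845955$58998
  sorted[3] = 5$58998484595
  sorted[4] = 55$5899848459
  sorted[5] = 589984845955$
  sorted[6] = 5955$58998484
  sorted[7] = 845955$589984
  sorted[8] = 84845955$5899
  sorted[9] = 89984845955$5
  sorted[10] = 955$589984845
  sorted[11] = 984845955$589
  sorted[12] = 9984845955$58
sorted[10] = 955$589984845

Answer: 955$589984845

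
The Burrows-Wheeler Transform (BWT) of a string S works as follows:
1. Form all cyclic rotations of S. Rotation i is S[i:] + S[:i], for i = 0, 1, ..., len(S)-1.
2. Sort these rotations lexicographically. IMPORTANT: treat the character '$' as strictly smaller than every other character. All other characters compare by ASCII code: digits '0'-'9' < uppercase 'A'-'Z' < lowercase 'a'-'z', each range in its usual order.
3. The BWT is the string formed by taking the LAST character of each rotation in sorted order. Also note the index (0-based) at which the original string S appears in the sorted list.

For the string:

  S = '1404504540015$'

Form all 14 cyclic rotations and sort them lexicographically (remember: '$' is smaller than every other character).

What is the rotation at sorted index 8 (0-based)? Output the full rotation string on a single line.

All 14 rotations (rotation i = S[i:]+S[:i]):
  rot[0] = 1404504540015$
  rot[1] = 404504540015$1
  rot[2] = 04504540015$14
  rot[3] = 4504540015$140
  rot[4] = 504540015$1404
  rot[5] = 04540015$14045
  rot[6] = 4540015$140450
  rot[7] = 540015$1404504
  rot[8] = 40015$14045045
  rot[9] = 0015$140450454
  rot[10] = 015$1404504540
  rot[11] = 15$14045045400
  rot[12] = 5$140450454001
  rot[13] = $1404504540015
Sorted (with $ < everything):
  sorted[0] = $1404504540015
  sorted[1] = 0015$140450454
  sorted[2] = 015$1404504540
  sorted[3] = 04504540015$14
  sorted[4] = 04540015$14045
  sorted[5] = 1404504540015$
  sorted[6] = 15$14045045400
  sorted[7] = 40015$14045045
  sorted[8] = 404504540015$1
  sorted[9] = 4504540015$140
  sorted[10] = 4540015$140450
  sorted[11] = 5$140450454001
  sorted[12] = 504540015$1404
  sorted[13] = 540015$1404504
sorted[8] = 404504540015$1

Answer: 404504540015$1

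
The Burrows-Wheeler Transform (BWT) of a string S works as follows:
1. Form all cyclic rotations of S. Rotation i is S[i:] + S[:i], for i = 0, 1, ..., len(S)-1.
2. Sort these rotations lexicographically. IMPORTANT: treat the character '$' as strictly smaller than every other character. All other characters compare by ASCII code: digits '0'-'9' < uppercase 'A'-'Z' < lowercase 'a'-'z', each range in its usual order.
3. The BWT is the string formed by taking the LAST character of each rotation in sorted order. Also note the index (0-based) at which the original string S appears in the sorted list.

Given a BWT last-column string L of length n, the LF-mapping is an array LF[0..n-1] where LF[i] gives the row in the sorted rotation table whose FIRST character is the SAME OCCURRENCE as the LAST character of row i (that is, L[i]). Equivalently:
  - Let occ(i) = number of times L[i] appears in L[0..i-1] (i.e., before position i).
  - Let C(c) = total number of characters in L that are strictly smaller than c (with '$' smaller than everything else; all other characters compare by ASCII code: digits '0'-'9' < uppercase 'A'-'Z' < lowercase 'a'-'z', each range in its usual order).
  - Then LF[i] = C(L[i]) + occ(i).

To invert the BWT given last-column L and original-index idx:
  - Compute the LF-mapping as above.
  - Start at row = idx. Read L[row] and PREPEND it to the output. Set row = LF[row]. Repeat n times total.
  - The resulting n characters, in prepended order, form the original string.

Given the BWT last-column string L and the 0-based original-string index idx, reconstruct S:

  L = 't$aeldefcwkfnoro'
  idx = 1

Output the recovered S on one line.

LF mapping: 14 0 1 4 9 3 5 6 2 15 8 7 10 11 13 12
Walk LF starting at row 1, prepending L[row]:
  step 1: row=1, L[1]='$', prepend. Next row=LF[1]=0
  step 2: row=0, L[0]='t', prepend. Next row=LF[0]=14
  step 3: row=14, L[14]='r', prepend. Next row=LF[14]=13
  step 4: row=13, L[13]='o', prepend. Next row=LF[13]=11
  step 5: row=11, L[11]='f', prepend. Next row=LF[11]=7
  step 6: row=7, L[7]='f', prepend. Next row=LF[7]=6
  step 7: row=6, L[6]='e', prepend. Next row=LF[6]=5
  step 8: row=5, L[5]='d', prepend. Next row=LF[5]=3
  step 9: row=3, L[3]='e', prepend. Next row=LF[3]=4
  step 10: row=4, L[4]='l', prepend. Next row=LF[4]=9
  step 11: row=9, L[9]='w', prepend. Next row=LF[9]=15
  step 12: row=15, L[15]='o', prepend. Next row=LF[15]=12
  step 13: row=12, L[12]='n', prepend. Next row=LF[12]=10
  step 14: row=10, L[10]='k', prepend. Next row=LF[10]=8
  step 15: row=8, L[8]='c', prepend. Next row=LF[8]=2
  step 16: row=2, L[2]='a', prepend. Next row=LF[2]=1
Reversed output: acknowledeffort$

Answer: acknowledeffort$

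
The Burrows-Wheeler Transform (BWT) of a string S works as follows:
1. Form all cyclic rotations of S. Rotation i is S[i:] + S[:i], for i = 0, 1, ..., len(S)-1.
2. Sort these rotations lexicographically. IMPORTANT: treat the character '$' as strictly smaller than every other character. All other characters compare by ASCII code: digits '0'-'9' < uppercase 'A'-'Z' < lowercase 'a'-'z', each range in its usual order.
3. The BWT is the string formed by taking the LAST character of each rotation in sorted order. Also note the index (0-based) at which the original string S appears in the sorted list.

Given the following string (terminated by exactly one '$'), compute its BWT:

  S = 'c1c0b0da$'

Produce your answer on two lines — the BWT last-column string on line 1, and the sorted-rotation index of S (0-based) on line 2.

All 9 rotations (rotation i = S[i:]+S[:i]):
  rot[0] = c1c0b0da$
  rot[1] = 1c0b0da$c
  rot[2] = c0b0da$c1
  rot[3] = 0b0da$c1c
  rot[4] = b0da$c1c0
  rot[5] = 0da$c1c0b
  rot[6] = da$c1c0b0
  rot[7] = a$c1c0b0d
  rot[8] = $c1c0b0da
Sorted (with $ < everything):
  sorted[0] = $c1c0b0da  (last char: 'a')
  sorted[1] = 0b0da$c1c  (last char: 'c')
  sorted[2] = 0da$c1c0b  (last char: 'b')
  sorted[3] = 1c0b0da$c  (last char: 'c')
  sorted[4] = a$c1c0b0d  (last char: 'd')
  sorted[5] = b0da$c1c0  (last char: '0')
  sorted[6] = c0b0da$c1  (last char: '1')
  sorted[7] = c1c0b0da$  (last char: '$')
  sorted[8] = da$c1c0b0  (last char: '0')
Last column: acbcd01$0
Original string S is at sorted index 7

Answer: acbcd01$0
7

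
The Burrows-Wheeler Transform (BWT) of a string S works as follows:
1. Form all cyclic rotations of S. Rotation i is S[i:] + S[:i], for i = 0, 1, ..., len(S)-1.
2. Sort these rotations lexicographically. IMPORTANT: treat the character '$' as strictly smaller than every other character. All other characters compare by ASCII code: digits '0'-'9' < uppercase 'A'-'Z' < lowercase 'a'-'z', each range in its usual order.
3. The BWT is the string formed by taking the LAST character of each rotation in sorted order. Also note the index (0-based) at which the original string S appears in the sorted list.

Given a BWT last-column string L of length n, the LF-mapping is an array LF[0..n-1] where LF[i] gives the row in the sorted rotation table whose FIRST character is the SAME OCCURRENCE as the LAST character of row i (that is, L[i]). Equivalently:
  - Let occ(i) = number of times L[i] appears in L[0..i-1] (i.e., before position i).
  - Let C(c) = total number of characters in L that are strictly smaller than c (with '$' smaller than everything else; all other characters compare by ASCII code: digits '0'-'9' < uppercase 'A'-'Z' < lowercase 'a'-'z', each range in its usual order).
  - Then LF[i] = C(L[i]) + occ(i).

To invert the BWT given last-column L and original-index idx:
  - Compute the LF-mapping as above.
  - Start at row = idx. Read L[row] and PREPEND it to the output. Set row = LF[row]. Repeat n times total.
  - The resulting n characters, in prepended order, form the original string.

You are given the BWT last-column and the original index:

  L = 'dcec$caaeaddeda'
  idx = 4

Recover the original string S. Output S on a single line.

LF mapping: 8 5 12 6 0 7 1 2 13 3 9 10 14 11 4
Walk LF starting at row 4, prepending L[row]:
  step 1: row=4, L[4]='$', prepend. Next row=LF[4]=0
  step 2: row=0, L[0]='d', prepend. Next row=LF[0]=8
  step 3: row=8, L[8]='e', prepend. Next row=LF[8]=13
  step 4: row=13, L[13]='d', prepend. Next row=LF[13]=11
  step 5: row=11, L[11]='d', prepend. Next row=LF[11]=10
  step 6: row=10, L[10]='d', prepend. Next row=LF[10]=9
  step 7: row=9, L[9]='a', prepend. Next row=LF[9]=3
  step 8: row=3, L[3]='c', prepend. Next row=LF[3]=6
  step 9: row=6, L[6]='a', prepend. Next row=LF[6]=1
  step 10: row=1, L[1]='c', prepend. Next row=LF[1]=5
  step 11: row=5, L[5]='c', prepend. Next row=LF[5]=7
  step 12: row=7, L[7]='a', prepend. Next row=LF[7]=2
  step 13: row=2, L[2]='e', prepend. Next row=LF[2]=12
  step 14: row=12, L[12]='e', prepend. Next row=LF[12]=14
  step 15: row=14, L[14]='a', prepend. Next row=LF[14]=4
Reversed output: aeeaccacaddded$

Answer: aeeaccacaddded$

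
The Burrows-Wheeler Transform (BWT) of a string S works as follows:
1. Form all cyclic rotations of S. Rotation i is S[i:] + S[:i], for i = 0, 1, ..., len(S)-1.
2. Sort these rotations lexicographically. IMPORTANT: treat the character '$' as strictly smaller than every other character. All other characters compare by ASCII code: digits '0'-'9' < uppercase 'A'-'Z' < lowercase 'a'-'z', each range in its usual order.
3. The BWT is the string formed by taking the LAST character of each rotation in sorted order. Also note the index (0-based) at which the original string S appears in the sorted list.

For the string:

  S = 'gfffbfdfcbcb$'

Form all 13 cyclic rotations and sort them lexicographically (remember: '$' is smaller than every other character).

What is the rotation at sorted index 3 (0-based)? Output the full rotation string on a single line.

All 13 rotations (rotation i = S[i:]+S[:i]):
  rot[0] = gfffbfdfcbcb$
  rot[1] = fffbfdfcbcb$g
  rot[2] = ffbfdfcbcb$gf
  rot[3] = fbfdfcbcb$gff
  rot[4] = bfdfcbcb$gfff
  rot[5] = fdfcbcb$gfffb
  rot[6] = dfcbcb$gfffbf
  rot[7] = fcbcb$gfffbfd
  rot[8] = cbcb$gfffbfdf
  rot[9] = bcb$gfffbfdfc
  rot[10] = cb$gfffbfdfcb
  rot[11] = b$gfffbfdfcbc
  rot[12] = $gfffbfdfcbcb
Sorted (with $ < everything):
  sorted[0] = $gfffbfdfcbcb
  sorted[1] = b$gfffbfdfcbc
  sorted[2] = bcb$gfffbfdfc
  sorted[3] = bfdfcbcb$gfff
  sorted[4] = cb$gfffbfdfcb
  sorted[5] = cbcb$gfffbfdf
  sorted[6] = dfcbcb$gfffbf
  sorted[7] = fbfdfcbcb$gff
  sorted[8] = fcbcb$gfffbfd
  sorted[9] = fdfcbcb$gfffb
  sorted[10] = ffbfdfcbcb$gf
  sorted[11] = fffbfdfcbcb$g
  sorted[12] = gfffbfdfcbcb$
sorted[3] = bfdfcbcb$gfff

Answer: bfdfcbcb$gfff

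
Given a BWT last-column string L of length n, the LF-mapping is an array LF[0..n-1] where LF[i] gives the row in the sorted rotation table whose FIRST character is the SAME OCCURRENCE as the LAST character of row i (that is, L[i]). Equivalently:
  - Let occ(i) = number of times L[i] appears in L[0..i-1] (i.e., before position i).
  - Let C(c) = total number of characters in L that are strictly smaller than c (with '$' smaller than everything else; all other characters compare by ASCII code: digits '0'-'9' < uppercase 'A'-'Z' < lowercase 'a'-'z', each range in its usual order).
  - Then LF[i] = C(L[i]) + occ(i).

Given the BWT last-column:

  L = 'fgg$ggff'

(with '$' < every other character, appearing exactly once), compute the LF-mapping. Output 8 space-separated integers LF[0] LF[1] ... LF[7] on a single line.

Char counts: '$':1, 'f':3, 'g':4
C (first-col start): C('$')=0, C('f')=1, C('g')=4
L[0]='f': occ=0, LF[0]=C('f')+0=1+0=1
L[1]='g': occ=0, LF[1]=C('g')+0=4+0=4
L[2]='g': occ=1, LF[2]=C('g')+1=4+1=5
L[3]='$': occ=0, LF[3]=C('$')+0=0+0=0
L[4]='g': occ=2, LF[4]=C('g')+2=4+2=6
L[5]='g': occ=3, LF[5]=C('g')+3=4+3=7
L[6]='f': occ=1, LF[6]=C('f')+1=1+1=2
L[7]='f': occ=2, LF[7]=C('f')+2=1+2=3

Answer: 1 4 5 0 6 7 2 3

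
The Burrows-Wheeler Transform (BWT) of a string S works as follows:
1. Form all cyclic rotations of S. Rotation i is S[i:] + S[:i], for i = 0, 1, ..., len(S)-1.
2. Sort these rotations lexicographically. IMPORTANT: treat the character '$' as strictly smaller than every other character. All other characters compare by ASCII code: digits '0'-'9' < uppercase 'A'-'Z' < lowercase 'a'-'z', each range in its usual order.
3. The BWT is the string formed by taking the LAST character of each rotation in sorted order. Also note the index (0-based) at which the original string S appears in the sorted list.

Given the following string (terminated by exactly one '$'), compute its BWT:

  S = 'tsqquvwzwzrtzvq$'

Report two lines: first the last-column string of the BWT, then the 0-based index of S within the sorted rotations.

Answer: qvsqzt$rqzuzvwtw
6

Derivation:
All 16 rotations (rotation i = S[i:]+S[:i]):
  rot[0] = tsqquvwzwzrtzvq$
  rot[1] = sqquvwzwzrtzvq$t
  rot[2] = qquvwzwzrtzvq$ts
  rot[3] = quvwzwzrtzvq$tsq
  rot[4] = uvwzwzrtzvq$tsqq
  rot[5] = vwzwzrtzvq$tsqqu
  rot[6] = wzwzrtzvq$tsqquv
  rot[7] = zwzrtzvq$tsqquvw
  rot[8] = wzrtzvq$tsqquvwz
  rot[9] = zrtzvq$tsqquvwzw
  rot[10] = rtzvq$tsqquvwzwz
  rot[11] = tzvq$tsqquvwzwzr
  rot[12] = zvq$tsqquvwzwzrt
  rot[13] = vq$tsqquvwzwzrtz
  rot[14] = q$tsqquvwzwzrtzv
  rot[15] = $tsqquvwzwzrtzvq
Sorted (with $ < everything):
  sorted[0] = $tsqquvwzwzrtzvq  (last char: 'q')
  sorted[1] = q$tsqquvwzwzrtzv  (last char: 'v')
  sorted[2] = qquvwzwzrtzvq$ts  (last char: 's')
  sorted[3] = quvwzwzrtzvq$tsq  (last char: 'q')
  sorted[4] = rtzvq$tsqquvwzwz  (last char: 'z')
  sorted[5] = sqquvwzwzrtzvq$t  (last char: 't')
  sorted[6] = tsqquvwzwzrtzvq$  (last char: '$')
  sorted[7] = tzvq$tsqquvwzwzr  (last char: 'r')
  sorted[8] = uvwzwzrtzvq$tsqq  (last char: 'q')
  sorted[9] = vq$tsqquvwzwzrtz  (last char: 'z')
  sorted[10] = vwzwzrtzvq$tsqqu  (last char: 'u')
  sorted[11] = wzrtzvq$tsqquvwz  (last char: 'z')
  sorted[12] = wzwzrtzvq$tsqquv  (last char: 'v')
  sorted[13] = zrtzvq$tsqquvwzw  (last char: 'w')
  sorted[14] = zvq$tsqquvwzwzrt  (last char: 't')
  sorted[15] = zwzrtzvq$tsqquvw  (last char: 'w')
Last column: qvsqzt$rqzuzvwtw
Original string S is at sorted index 6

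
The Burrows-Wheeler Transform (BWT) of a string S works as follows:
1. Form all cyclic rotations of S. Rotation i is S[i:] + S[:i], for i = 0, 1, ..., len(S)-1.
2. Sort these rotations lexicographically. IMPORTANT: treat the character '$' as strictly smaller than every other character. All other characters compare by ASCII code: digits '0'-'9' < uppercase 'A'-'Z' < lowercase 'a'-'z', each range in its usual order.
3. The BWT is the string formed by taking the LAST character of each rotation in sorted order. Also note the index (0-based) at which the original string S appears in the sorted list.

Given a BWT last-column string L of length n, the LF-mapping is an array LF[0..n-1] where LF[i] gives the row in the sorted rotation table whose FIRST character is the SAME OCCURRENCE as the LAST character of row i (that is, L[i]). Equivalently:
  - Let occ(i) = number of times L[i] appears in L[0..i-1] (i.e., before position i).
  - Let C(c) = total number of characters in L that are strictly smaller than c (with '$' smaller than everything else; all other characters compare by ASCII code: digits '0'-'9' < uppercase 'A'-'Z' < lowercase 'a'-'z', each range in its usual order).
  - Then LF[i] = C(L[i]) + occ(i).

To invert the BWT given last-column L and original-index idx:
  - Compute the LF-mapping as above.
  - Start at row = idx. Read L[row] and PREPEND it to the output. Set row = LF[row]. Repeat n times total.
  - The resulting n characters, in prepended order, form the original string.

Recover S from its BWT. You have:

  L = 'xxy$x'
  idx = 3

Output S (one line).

Answer: xyxx$

Derivation:
LF mapping: 1 2 4 0 3
Walk LF starting at row 3, prepending L[row]:
  step 1: row=3, L[3]='$', prepend. Next row=LF[3]=0
  step 2: row=0, L[0]='x', prepend. Next row=LF[0]=1
  step 3: row=1, L[1]='x', prepend. Next row=LF[1]=2
  step 4: row=2, L[2]='y', prepend. Next row=LF[2]=4
  step 5: row=4, L[4]='x', prepend. Next row=LF[4]=3
Reversed output: xyxx$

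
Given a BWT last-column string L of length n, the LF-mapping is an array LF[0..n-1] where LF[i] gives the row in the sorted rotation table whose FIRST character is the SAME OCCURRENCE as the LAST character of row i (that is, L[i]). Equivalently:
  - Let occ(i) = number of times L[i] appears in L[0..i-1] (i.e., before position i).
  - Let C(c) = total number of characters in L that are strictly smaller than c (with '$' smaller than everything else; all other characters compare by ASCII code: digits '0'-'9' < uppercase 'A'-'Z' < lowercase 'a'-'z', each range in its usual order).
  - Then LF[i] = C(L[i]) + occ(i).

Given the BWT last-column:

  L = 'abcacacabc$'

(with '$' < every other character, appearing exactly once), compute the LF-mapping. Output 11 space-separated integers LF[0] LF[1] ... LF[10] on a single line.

Answer: 1 5 7 2 8 3 9 4 6 10 0

Derivation:
Char counts: '$':1, 'a':4, 'b':2, 'c':4
C (first-col start): C('$')=0, C('a')=1, C('b')=5, C('c')=7
L[0]='a': occ=0, LF[0]=C('a')+0=1+0=1
L[1]='b': occ=0, LF[1]=C('b')+0=5+0=5
L[2]='c': occ=0, LF[2]=C('c')+0=7+0=7
L[3]='a': occ=1, LF[3]=C('a')+1=1+1=2
L[4]='c': occ=1, LF[4]=C('c')+1=7+1=8
L[5]='a': occ=2, LF[5]=C('a')+2=1+2=3
L[6]='c': occ=2, LF[6]=C('c')+2=7+2=9
L[7]='a': occ=3, LF[7]=C('a')+3=1+3=4
L[8]='b': occ=1, LF[8]=C('b')+1=5+1=6
L[9]='c': occ=3, LF[9]=C('c')+3=7+3=10
L[10]='$': occ=0, LF[10]=C('$')+0=0+0=0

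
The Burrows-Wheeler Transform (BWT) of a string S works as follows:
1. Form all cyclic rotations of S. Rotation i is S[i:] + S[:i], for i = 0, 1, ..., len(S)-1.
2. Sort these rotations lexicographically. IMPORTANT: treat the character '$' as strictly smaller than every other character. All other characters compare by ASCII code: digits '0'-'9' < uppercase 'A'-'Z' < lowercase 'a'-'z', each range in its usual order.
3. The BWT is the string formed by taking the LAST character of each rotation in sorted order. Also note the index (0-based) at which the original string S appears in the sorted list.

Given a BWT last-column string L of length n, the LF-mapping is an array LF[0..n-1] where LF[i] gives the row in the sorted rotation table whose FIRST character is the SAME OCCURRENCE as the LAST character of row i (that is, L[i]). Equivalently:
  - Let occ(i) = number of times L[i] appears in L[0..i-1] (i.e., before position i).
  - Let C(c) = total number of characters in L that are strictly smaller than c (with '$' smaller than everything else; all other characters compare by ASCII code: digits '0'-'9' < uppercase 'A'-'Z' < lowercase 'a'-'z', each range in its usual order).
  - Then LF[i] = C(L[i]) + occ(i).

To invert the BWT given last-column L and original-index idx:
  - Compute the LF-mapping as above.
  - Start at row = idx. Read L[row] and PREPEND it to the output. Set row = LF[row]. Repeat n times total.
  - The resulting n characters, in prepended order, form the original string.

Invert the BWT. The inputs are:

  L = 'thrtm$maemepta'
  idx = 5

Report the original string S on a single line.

Answer: hammerattempt$

Derivation:
LF mapping: 11 5 10 12 6 0 7 1 3 8 4 9 13 2
Walk LF starting at row 5, prepending L[row]:
  step 1: row=5, L[5]='$', prepend. Next row=LF[5]=0
  step 2: row=0, L[0]='t', prepend. Next row=LF[0]=11
  step 3: row=11, L[11]='p', prepend. Next row=LF[11]=9
  step 4: row=9, L[9]='m', prepend. Next row=LF[9]=8
  step 5: row=8, L[8]='e', prepend. Next row=LF[8]=3
  step 6: row=3, L[3]='t', prepend. Next row=LF[3]=12
  step 7: row=12, L[12]='t', prepend. Next row=LF[12]=13
  step 8: row=13, L[13]='a', prepend. Next row=LF[13]=2
  step 9: row=2, L[2]='r', prepend. Next row=LF[2]=10
  step 10: row=10, L[10]='e', prepend. Next row=LF[10]=4
  step 11: row=4, L[4]='m', prepend. Next row=LF[4]=6
  step 12: row=6, L[6]='m', prepend. Next row=LF[6]=7
  step 13: row=7, L[7]='a', prepend. Next row=LF[7]=1
  step 14: row=1, L[1]='h', prepend. Next row=LF[1]=5
Reversed output: hammerattempt$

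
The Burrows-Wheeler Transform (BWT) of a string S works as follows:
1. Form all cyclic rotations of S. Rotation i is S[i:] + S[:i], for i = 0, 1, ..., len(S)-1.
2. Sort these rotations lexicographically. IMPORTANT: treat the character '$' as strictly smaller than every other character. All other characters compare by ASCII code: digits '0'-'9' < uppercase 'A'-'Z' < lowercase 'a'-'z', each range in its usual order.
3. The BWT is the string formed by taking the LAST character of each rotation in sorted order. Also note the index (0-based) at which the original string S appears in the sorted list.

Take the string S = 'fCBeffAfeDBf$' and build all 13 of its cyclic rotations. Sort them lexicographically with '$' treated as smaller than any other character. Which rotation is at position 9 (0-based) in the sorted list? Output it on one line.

All 13 rotations (rotation i = S[i:]+S[:i]):
  rot[0] = fCBeffAfeDBf$
  rot[1] = CBeffAfeDBf$f
  rot[2] = BeffAfeDBf$fC
  rot[3] = effAfeDBf$fCB
  rot[4] = ffAfeDBf$fCBe
  rot[5] = fAfeDBf$fCBef
  rot[6] = AfeDBf$fCBeff
  rot[7] = feDBf$fCBeffA
  rot[8] = eDBf$fCBeffAf
  rot[9] = DBf$fCBeffAfe
  rot[10] = Bf$fCBeffAfeD
  rot[11] = f$fCBeffAfeDB
  rot[12] = $fCBeffAfeDBf
Sorted (with $ < everything):
  sorted[0] = $fCBeffAfeDBf
  sorted[1] = AfeDBf$fCBeff
  sorted[2] = BeffAfeDBf$fC
  sorted[3] = Bf$fCBeffAfeD
  sorted[4] = CBeffAfeDBf$f
  sorted[5] = DBf$fCBeffAfe
  sorted[6] = eDBf$fCBeffAf
  sorted[7] = effAfeDBf$fCB
  sorted[8] = f$fCBeffAfeDB
  sorted[9] = fAfeDBf$fCBef
  sorted[10] = fCBeffAfeDBf$
  sorted[11] = feDBf$fCBeffA
  sorted[12] = ffAfeDBf$fCBe
sorted[9] = fAfeDBf$fCBef

Answer: fAfeDBf$fCBef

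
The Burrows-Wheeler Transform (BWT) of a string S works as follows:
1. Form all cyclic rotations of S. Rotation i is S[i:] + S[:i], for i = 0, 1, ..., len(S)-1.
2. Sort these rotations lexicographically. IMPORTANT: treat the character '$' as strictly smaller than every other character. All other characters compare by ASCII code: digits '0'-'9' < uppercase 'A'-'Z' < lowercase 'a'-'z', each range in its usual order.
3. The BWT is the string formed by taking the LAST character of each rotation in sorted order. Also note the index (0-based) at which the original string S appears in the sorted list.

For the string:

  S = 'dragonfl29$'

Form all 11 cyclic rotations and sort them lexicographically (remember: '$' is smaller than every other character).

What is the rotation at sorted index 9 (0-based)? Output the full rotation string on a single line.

All 11 rotations (rotation i = S[i:]+S[:i]):
  rot[0] = dragonfl29$
  rot[1] = ragonfl29$d
  rot[2] = agonfl29$dr
  rot[3] = gonfl29$dra
  rot[4] = onfl29$drag
  rot[5] = nfl29$drago
  rot[6] = fl29$dragon
  rot[7] = l29$dragonf
  rot[8] = 29$dragonfl
  rot[9] = 9$dragonfl2
  rot[10] = $dragonfl29
Sorted (with $ < everything):
  sorted[0] = $dragonfl29
  sorted[1] = 29$dragonfl
  sorted[2] = 9$dragonfl2
  sorted[3] = agonfl29$dr
  sorted[4] = dragonfl29$
  sorted[5] = fl29$dragon
  sorted[6] = gonfl29$dra
  sorted[7] = l29$dragonf
  sorted[8] = nfl29$drago
  sorted[9] = onfl29$drag
  sorted[10] = ragonfl29$d
sorted[9] = onfl29$drag

Answer: onfl29$drag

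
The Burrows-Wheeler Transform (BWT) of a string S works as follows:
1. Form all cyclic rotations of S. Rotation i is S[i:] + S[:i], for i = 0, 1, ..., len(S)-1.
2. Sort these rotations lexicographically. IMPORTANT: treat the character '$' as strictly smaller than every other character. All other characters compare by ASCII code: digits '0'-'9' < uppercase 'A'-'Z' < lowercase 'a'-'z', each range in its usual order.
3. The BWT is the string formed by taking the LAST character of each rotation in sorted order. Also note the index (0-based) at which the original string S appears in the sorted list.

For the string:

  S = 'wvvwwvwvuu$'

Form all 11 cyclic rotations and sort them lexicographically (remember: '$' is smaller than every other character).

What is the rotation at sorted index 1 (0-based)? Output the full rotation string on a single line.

All 11 rotations (rotation i = S[i:]+S[:i]):
  rot[0] = wvvwwvwvuu$
  rot[1] = vvwwvwvuu$w
  rot[2] = vwwvwvuu$wv
  rot[3] = wwvwvuu$wvv
  rot[4] = wvwvuu$wvvw
  rot[5] = vwvuu$wvvww
  rot[6] = wvuu$wvvwwv
  rot[7] = vuu$wvvwwvw
  rot[8] = uu$wvvwwvwv
  rot[9] = u$wvvwwvwvu
  rot[10] = $wvvwwvwvuu
Sorted (with $ < everything):
  sorted[0] = $wvvwwvwvuu
  sorted[1] = u$wvvwwvwvu
  sorted[2] = uu$wvvwwvwv
  sorted[3] = vuu$wvvwwvw
  sorted[4] = vvwwvwvuu$w
  sorted[5] = vwvuu$wvvww
  sorted[6] = vwwvwvuu$wv
  sorted[7] = wvuu$wvvwwv
  sorted[8] = wvvwwvwvuu$
  sorted[9] = wvwvuu$wvvw
  sorted[10] = wwvwvuu$wvv
sorted[1] = u$wvvwwvwvu

Answer: u$wvvwwvwvu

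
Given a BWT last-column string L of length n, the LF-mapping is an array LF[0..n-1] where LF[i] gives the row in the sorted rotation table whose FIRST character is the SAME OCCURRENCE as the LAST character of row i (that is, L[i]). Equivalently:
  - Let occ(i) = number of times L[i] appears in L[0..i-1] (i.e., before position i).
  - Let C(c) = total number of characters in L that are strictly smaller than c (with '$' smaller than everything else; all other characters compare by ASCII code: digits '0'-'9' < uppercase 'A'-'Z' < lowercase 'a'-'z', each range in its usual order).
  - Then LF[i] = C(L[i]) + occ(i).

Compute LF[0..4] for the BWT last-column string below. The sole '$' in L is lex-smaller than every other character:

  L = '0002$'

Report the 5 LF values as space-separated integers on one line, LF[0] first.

Char counts: '$':1, '0':3, '2':1
C (first-col start): C('$')=0, C('0')=1, C('2')=4
L[0]='0': occ=0, LF[0]=C('0')+0=1+0=1
L[1]='0': occ=1, LF[1]=C('0')+1=1+1=2
L[2]='0': occ=2, LF[2]=C('0')+2=1+2=3
L[3]='2': occ=0, LF[3]=C('2')+0=4+0=4
L[4]='$': occ=0, LF[4]=C('$')+0=0+0=0

Answer: 1 2 3 4 0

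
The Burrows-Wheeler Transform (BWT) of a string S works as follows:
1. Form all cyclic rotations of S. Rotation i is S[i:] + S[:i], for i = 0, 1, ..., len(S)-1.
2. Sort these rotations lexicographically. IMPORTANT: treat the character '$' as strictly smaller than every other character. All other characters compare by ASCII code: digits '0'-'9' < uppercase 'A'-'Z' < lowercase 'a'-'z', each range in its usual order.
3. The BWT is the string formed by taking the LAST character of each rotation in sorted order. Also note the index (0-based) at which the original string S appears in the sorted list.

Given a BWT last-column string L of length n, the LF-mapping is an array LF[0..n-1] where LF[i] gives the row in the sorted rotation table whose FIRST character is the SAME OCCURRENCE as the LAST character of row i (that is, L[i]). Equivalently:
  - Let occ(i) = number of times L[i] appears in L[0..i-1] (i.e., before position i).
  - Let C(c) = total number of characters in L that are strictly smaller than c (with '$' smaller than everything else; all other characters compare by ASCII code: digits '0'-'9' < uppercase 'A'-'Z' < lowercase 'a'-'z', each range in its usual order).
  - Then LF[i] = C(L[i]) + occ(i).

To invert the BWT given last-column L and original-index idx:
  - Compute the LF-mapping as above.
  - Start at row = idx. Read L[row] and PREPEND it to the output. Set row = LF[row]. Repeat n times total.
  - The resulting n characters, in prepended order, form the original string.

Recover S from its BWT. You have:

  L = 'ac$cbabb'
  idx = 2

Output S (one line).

Answer: abcbbca$

Derivation:
LF mapping: 1 6 0 7 3 2 4 5
Walk LF starting at row 2, prepending L[row]:
  step 1: row=2, L[2]='$', prepend. Next row=LF[2]=0
  step 2: row=0, L[0]='a', prepend. Next row=LF[0]=1
  step 3: row=1, L[1]='c', prepend. Next row=LF[1]=6
  step 4: row=6, L[6]='b', prepend. Next row=LF[6]=4
  step 5: row=4, L[4]='b', prepend. Next row=LF[4]=3
  step 6: row=3, L[3]='c', prepend. Next row=LF[3]=7
  step 7: row=7, L[7]='b', prepend. Next row=LF[7]=5
  step 8: row=5, L[5]='a', prepend. Next row=LF[5]=2
Reversed output: abcbbca$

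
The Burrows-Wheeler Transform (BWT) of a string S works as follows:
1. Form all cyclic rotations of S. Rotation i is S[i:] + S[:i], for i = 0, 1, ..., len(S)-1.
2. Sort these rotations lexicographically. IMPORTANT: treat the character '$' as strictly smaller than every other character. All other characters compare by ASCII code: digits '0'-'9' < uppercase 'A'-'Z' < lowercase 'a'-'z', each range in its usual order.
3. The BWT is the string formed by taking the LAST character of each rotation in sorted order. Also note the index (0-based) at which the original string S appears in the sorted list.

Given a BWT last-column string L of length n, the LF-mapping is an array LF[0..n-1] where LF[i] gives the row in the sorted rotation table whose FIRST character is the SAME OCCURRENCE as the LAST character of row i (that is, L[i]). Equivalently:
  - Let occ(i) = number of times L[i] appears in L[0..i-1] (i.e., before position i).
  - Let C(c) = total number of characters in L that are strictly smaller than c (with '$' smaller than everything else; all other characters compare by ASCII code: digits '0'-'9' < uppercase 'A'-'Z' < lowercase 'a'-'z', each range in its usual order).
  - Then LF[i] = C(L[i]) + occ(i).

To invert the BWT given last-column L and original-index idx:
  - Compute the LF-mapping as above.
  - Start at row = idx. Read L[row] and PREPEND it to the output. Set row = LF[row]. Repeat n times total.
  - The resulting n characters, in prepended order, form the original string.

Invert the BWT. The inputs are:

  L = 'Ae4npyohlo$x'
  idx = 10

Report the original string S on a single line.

LF mapping: 2 3 1 6 9 11 7 4 5 8 0 10
Walk LF starting at row 10, prepending L[row]:
  step 1: row=10, L[10]='$', prepend. Next row=LF[10]=0
  step 2: row=0, L[0]='A', prepend. Next row=LF[0]=2
  step 3: row=2, L[2]='4', prepend. Next row=LF[2]=1
  step 4: row=1, L[1]='e', prepend. Next row=LF[1]=3
  step 5: row=3, L[3]='n', prepend. Next row=LF[3]=6
  step 6: row=6, L[6]='o', prepend. Next row=LF[6]=7
  step 7: row=7, L[7]='h', prepend. Next row=LF[7]=4
  step 8: row=4, L[4]='p', prepend. Next row=LF[4]=9
  step 9: row=9, L[9]='o', prepend. Next row=LF[9]=8
  step 10: row=8, L[8]='l', prepend. Next row=LF[8]=5
  step 11: row=5, L[5]='y', prepend. Next row=LF[5]=11
  step 12: row=11, L[11]='x', prepend. Next row=LF[11]=10
Reversed output: xylophone4A$

Answer: xylophone4A$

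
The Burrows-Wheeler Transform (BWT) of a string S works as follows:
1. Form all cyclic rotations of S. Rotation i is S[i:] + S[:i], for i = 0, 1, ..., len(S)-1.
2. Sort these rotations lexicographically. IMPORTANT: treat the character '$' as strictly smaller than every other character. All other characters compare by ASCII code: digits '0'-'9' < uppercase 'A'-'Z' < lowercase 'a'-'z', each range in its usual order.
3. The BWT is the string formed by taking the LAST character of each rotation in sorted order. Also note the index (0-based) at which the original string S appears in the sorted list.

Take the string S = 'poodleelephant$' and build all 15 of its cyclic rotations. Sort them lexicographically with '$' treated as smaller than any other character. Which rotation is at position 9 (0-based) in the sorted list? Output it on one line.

All 15 rotations (rotation i = S[i:]+S[:i]):
  rot[0] = poodleelephant$
  rot[1] = oodleelephant$p
  rot[2] = odleelephant$po
  rot[3] = dleelephant$poo
  rot[4] = leelephant$pood
  rot[5] = eelephant$poodl
  rot[6] = elephant$poodle
  rot[7] = lephant$poodlee
  rot[8] = ephant$poodleel
  rot[9] = phant$poodleele
  rot[10] = hant$poodleelep
  rot[11] = ant$poodleeleph
  rot[12] = nt$poodleelepha
  rot[13] = t$poodleelephan
  rot[14] = $poodleelephant
Sorted (with $ < everything):
  sorted[0] = $poodleelephant
  sorted[1] = ant$poodleeleph
  sorted[2] = dleelephant$poo
  sorted[3] = eelephant$poodl
  sorted[4] = elephant$poodle
  sorted[5] = ephant$poodleel
  sorted[6] = hant$poodleelep
  sorted[7] = leelephant$pood
  sorted[8] = lephant$poodlee
  sorted[9] = nt$poodleelepha
  sorted[10] = odleelephant$po
  sorted[11] = oodleelephant$p
  sorted[12] = phant$poodleele
  sorted[13] = poodleelephant$
  sorted[14] = t$poodleelephan
sorted[9] = nt$poodleelepha

Answer: nt$poodleelepha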